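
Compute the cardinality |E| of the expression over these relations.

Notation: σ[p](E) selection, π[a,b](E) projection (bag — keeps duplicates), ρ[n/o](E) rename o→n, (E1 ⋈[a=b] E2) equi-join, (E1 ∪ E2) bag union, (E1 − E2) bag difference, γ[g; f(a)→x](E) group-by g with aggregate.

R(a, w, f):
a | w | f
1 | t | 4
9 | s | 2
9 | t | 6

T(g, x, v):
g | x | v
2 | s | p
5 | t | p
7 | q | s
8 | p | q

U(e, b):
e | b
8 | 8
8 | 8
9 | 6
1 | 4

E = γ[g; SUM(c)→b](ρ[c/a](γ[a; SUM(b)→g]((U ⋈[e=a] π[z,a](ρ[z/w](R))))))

Per-node cardinality:
  U → 4
  R → 3
  ρ[z/w](R) → 3
  π[z,a](ρ[z/w](R)) → 3
  (U ⋈[e=a] π[z,a](ρ[z/w](R))) → 3
  γ[a; SUM(b)→g]((U ⋈[e=a] π[z,a](ρ[z/w](R)))) → 2
  ρ[c/a](γ[a; SUM(b)→g]((U ⋈[e=a] π[z,a](ρ[z/w](R))))) → 2
  γ[g; SUM(c)→b](ρ[c/a](γ[a; SUM(b)→g]((U ⋈[e=a] π[z,a](ρ[z/w](R)))))) → 2

|E| = 2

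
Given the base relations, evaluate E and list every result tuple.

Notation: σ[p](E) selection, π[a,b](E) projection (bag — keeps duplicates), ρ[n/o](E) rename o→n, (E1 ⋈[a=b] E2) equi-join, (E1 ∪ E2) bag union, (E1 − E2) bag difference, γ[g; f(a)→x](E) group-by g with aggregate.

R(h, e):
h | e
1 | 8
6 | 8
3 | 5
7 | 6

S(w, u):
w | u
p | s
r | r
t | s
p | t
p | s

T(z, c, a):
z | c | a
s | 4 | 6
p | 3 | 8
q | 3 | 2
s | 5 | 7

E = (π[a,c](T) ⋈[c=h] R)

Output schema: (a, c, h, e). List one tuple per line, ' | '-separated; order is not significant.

Stepwise |·|:
  T → 4
  π[a,c](T) → 4
  R → 4
  (π[a,c](T) ⋈[c=h] R) → 2

== RESULT ==
a | c | h | e
2 | 3 | 3 | 5
8 | 3 | 3 | 5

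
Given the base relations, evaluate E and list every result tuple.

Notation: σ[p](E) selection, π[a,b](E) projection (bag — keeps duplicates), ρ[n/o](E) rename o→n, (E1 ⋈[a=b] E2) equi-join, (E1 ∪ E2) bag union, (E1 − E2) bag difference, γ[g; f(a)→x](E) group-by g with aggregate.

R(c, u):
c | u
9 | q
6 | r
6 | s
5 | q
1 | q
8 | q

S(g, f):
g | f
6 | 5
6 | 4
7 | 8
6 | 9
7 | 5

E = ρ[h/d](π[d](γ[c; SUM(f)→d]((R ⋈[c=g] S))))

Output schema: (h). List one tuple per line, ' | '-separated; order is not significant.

Per-node cardinality:
  R → 6
  S → 5
  (R ⋈[c=g] S) → 6
  γ[c; SUM(f)→d]((R ⋈[c=g] S)) → 1
  π[d](γ[c; SUM(f)→d]((R ⋈[c=g] S))) → 1
  ρ[h/d](π[d](γ[c; SUM(f)→d]((R ⋈[c=g] S)))) → 1

== RESULT ==
h
36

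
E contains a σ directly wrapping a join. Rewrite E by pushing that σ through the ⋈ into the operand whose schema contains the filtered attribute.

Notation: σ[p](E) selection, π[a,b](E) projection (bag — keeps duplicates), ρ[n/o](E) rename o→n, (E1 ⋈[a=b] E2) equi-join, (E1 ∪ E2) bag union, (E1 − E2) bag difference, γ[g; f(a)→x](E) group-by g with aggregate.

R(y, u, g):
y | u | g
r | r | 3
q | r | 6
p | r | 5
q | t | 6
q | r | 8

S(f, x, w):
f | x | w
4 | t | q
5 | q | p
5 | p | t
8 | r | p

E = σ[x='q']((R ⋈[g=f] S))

σ filters on x, owned by the right side.
E' = (R ⋈[g=f] σ[x='q'](S))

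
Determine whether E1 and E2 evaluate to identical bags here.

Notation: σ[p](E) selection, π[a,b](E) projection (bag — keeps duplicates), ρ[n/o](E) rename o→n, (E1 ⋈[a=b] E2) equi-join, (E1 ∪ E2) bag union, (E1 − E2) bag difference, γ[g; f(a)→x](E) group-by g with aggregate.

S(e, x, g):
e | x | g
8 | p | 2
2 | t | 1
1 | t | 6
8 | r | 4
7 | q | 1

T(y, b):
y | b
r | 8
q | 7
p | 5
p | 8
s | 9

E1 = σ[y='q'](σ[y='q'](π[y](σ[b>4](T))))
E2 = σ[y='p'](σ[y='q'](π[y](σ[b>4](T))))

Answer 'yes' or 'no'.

E1 row counts bottom-up:
  T → 5
  σ[b>4](T) → 5
  π[y](σ[b>4](T)) → 5
  σ[y='q'](π[y](σ[b>4](T))) → 1
  σ[y='q'](σ[y='q'](π[y](σ[b>4](T)))) → 1
E2 row counts bottom-up:
  T → 5
  σ[b>4](T) → 5
  π[y](σ[b>4](T)) → 5
  σ[y='q'](π[y](σ[b>4](T))) → 1
  σ[y='p'](σ[y='q'](π[y](σ[b>4](T)))) → 0

E1 result:
y
q
E2 result:
y
(0 rows)
Witness: ('q',) appears 1× in E1 but 0× in E2.

no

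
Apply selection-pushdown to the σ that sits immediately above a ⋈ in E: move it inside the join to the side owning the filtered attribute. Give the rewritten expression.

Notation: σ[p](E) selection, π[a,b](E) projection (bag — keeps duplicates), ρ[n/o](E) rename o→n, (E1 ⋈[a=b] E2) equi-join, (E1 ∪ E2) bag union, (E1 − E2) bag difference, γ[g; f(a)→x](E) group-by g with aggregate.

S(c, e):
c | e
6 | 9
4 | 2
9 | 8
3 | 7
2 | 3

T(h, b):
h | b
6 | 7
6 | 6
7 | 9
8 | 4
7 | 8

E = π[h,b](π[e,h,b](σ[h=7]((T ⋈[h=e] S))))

σ filters on h, owned by the left side.
E' = π[h,b](π[e,h,b]((σ[h=7](T) ⋈[h=e] S)))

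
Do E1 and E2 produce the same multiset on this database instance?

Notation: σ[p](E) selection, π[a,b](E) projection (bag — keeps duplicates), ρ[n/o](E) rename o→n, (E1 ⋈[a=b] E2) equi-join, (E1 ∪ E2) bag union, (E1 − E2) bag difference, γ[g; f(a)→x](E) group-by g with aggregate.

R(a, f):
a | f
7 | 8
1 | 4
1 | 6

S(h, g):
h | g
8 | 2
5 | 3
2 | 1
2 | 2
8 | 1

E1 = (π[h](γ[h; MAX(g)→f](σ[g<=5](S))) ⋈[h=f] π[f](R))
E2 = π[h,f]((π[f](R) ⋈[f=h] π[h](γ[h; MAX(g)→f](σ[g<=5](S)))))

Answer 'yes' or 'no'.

E1 stepwise |·|:
  S → 5
  σ[g<=5](S) → 5
  γ[h; MAX(g)→f](σ[g<=5](S)) → 3
  π[h](γ[h; MAX(g)→f](σ[g<=5](S))) → 3
  R → 3
  π[f](R) → 3
  (π[h](γ[h; MAX(g)→f](σ[g<=5](S))) ⋈[h=f] π[f](R)) → 1
E2 stepwise |·|:
  R → 3
  π[f](R) → 3
  S → 5
  σ[g<=5](S) → 5
  γ[h; MAX(g)→f](σ[g<=5](S)) → 3
  π[h](γ[h; MAX(g)→f](σ[g<=5](S))) → 3
  (π[f](R) ⋈[f=h] π[h](γ[h; MAX(g)→f](σ[g<=5](S)))) → 1
  π[h,f]((π[f](R) ⋈[f=h] π[h](γ[h; MAX(g)→f](σ[g<=5](S))))) → 1

E1 and E2 produce the same multiset:
h | f
8 | 8

yes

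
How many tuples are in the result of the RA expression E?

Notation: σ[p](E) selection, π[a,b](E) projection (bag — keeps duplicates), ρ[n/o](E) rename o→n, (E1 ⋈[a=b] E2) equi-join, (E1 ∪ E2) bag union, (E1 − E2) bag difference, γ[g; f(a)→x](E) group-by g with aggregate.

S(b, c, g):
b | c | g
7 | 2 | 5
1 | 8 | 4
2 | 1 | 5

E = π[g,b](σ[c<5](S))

Row counts bottom-up:
  S → 3
  σ[c<5](S) → 2
  π[g,b](σ[c<5](S)) → 2

|E| = 2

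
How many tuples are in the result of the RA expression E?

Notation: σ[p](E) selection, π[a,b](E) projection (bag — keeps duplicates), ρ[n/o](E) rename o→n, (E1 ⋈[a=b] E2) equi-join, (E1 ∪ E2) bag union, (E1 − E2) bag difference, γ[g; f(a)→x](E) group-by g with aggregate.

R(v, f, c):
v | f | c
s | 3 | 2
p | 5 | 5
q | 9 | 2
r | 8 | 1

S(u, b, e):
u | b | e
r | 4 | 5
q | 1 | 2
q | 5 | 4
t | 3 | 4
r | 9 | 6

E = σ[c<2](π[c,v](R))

Subexpression sizes:
  R → 4
  π[c,v](R) → 4
  σ[c<2](π[c,v](R)) → 1

|E| = 1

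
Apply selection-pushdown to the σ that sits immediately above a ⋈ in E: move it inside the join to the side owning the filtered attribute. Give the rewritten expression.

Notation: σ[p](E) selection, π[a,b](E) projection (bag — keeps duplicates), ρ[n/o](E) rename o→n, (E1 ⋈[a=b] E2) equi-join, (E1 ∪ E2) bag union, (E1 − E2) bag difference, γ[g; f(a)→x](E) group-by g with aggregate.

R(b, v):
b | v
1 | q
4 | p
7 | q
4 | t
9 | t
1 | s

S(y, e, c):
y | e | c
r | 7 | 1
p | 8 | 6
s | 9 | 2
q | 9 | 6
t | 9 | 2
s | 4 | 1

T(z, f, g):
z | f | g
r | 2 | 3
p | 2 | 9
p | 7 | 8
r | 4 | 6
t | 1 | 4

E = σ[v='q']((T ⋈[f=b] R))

σ filters on v, owned by the right side.
E' = (T ⋈[f=b] σ[v='q'](R))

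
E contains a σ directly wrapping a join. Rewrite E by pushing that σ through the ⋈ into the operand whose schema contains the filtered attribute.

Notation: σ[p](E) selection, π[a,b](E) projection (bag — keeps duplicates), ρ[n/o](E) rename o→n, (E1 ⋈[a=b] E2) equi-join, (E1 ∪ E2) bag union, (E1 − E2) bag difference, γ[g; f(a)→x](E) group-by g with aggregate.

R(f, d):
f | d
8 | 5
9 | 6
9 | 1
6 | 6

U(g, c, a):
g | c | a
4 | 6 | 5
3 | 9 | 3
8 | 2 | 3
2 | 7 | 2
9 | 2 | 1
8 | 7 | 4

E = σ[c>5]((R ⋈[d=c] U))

σ filters on c, owned by the right side.
E' = (R ⋈[d=c] σ[c>5](U))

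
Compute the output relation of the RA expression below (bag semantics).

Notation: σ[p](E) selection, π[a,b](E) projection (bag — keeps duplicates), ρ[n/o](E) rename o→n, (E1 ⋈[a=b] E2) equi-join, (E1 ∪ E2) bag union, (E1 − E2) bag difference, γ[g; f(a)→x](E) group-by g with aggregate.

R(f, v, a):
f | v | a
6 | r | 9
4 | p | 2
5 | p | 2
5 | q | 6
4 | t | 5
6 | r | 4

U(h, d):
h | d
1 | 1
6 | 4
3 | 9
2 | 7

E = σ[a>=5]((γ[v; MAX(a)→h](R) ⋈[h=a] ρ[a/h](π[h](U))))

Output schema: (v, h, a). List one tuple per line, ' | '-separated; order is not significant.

Per-node cardinality:
  R → 6
  γ[v; MAX(a)→h](R) → 4
  U → 4
  π[h](U) → 4
  ρ[a/h](π[h](U)) → 4
  (γ[v; MAX(a)→h](R) ⋈[h=a] ρ[a/h](π[h](U))) → 2
  σ[a>=5]((γ[v; MAX(a)→h](R) ⋈[h=a] ρ[a/h](π[h](U)))) → 1

== RESULT ==
v | h | a
q | 6 | 6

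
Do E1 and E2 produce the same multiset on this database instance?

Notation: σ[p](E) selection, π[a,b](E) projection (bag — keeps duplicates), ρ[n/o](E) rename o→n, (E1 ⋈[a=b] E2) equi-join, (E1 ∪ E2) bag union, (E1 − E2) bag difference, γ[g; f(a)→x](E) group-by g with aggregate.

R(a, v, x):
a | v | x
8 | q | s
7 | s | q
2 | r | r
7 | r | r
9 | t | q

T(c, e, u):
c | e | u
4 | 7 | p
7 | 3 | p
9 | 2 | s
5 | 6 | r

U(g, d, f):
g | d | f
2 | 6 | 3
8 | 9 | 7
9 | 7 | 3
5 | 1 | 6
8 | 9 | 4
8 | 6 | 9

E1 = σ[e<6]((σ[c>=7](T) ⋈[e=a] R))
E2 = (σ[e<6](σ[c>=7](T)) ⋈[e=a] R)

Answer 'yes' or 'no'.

E1 per-node cardinality:
  T → 4
  σ[c>=7](T) → 2
  R → 5
  (σ[c>=7](T) ⋈[e=a] R) → 1
  σ[e<6]((σ[c>=7](T) ⋈[e=a] R)) → 1
E2 per-node cardinality:
  T → 4
  σ[c>=7](T) → 2
  σ[e<6](σ[c>=7](T)) → 2
  R → 5
  (σ[e<6](σ[c>=7](T)) ⋈[e=a] R) → 1

E1 and E2 produce the same multiset:
c | e | u | a | v | x
9 | 2 | s | 2 | r | r

yes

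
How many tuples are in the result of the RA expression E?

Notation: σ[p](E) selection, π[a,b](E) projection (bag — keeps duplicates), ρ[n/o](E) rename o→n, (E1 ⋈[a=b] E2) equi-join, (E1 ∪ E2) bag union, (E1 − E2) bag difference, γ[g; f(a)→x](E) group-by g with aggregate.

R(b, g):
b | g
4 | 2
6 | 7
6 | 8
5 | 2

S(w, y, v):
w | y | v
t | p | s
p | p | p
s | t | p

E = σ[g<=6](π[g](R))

Stepwise |·|:
  R → 4
  π[g](R) → 4
  σ[g<=6](π[g](R)) → 2

|E| = 2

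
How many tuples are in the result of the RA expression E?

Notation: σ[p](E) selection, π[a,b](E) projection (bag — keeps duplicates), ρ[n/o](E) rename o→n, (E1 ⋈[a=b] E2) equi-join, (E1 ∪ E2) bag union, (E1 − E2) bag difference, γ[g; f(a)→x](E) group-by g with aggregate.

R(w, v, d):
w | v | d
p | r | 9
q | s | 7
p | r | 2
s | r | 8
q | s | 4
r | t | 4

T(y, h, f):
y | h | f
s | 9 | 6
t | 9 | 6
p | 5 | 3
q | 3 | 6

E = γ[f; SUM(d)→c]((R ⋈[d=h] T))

Row counts bottom-up:
  R → 6
  T → 4
  (R ⋈[d=h] T) → 2
  γ[f; SUM(d)→c]((R ⋈[d=h] T)) → 1

|E| = 1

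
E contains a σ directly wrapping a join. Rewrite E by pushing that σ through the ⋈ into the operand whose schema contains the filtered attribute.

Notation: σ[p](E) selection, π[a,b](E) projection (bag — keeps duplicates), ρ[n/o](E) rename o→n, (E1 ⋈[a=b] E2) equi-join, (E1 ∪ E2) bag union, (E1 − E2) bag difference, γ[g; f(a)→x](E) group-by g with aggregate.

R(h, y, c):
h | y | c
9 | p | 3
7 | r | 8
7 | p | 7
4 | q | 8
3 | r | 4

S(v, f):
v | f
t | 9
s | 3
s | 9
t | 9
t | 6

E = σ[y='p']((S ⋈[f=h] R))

σ filters on y, owned by the right side.
E' = (S ⋈[f=h] σ[y='p'](R))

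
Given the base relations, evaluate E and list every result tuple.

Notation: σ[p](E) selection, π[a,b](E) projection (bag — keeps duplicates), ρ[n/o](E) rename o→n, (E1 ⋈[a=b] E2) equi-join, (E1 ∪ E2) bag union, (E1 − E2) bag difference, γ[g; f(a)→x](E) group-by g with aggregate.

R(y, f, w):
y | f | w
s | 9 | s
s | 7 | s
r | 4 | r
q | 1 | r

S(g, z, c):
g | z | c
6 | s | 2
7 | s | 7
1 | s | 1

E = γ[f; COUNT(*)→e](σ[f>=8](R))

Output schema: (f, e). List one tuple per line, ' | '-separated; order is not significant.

Stepwise |·|:
  R → 4
  σ[f>=8](R) → 1
  γ[f; COUNT(*)→e](σ[f>=8](R)) → 1

== RESULT ==
f | e
9 | 1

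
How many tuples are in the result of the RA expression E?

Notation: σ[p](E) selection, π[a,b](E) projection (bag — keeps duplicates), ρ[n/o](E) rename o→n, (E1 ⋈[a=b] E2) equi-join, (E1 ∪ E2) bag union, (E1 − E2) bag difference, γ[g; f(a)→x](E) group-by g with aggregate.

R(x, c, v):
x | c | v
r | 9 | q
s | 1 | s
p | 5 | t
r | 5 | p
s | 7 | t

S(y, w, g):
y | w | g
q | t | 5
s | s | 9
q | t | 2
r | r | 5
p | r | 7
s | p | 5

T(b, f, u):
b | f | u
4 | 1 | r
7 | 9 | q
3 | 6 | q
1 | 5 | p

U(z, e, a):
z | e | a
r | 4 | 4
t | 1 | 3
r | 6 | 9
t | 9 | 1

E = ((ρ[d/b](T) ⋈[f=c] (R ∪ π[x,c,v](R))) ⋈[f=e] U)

Row counts bottom-up:
  T → 4
  ρ[d/b](T) → 4
  R → 5
  R → 5
  π[x,c,v](R) → 5
  (R ∪ π[x,c,v](R)) → 10
  (ρ[d/b](T) ⋈[f=c] (R ∪ π[x,c,v](R))) → 8
  U → 4
  ((ρ[d/b](T) ⋈[f=c] (R ∪ π[x,c,v](R))) ⋈[f=e] U) → 4

|E| = 4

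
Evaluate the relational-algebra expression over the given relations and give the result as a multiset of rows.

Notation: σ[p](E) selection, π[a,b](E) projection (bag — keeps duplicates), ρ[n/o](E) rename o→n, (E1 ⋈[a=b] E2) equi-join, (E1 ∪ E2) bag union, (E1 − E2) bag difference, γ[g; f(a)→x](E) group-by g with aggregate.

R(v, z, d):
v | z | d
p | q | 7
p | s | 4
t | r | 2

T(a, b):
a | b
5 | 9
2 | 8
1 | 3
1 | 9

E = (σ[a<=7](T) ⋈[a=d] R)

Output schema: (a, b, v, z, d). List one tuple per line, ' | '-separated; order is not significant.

Subexpression sizes:
  T → 4
  σ[a<=7](T) → 4
  R → 3
  (σ[a<=7](T) ⋈[a=d] R) → 1

== RESULT ==
a | b | v | z | d
2 | 8 | t | r | 2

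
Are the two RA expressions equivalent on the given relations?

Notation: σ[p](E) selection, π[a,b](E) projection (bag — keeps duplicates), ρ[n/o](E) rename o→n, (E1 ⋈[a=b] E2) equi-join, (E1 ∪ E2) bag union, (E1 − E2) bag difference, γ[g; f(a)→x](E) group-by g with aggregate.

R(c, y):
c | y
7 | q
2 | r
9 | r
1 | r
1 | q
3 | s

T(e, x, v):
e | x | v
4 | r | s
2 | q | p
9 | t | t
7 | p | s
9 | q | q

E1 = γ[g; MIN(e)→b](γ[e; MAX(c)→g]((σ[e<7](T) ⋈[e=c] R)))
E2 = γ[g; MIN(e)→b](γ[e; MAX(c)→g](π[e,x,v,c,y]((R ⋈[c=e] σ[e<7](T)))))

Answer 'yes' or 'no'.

E1 subexpression sizes:
  T → 5
  σ[e<7](T) → 2
  R → 6
  (σ[e<7](T) ⋈[e=c] R) → 1
  γ[e; MAX(c)→g]((σ[e<7](T) ⋈[e=c] R)) → 1
  γ[g; MIN(e)→b](γ[e; MAX(c)→g]((σ[e<7](T) ⋈[e=c] R))) → 1
E2 subexpression sizes:
  R → 6
  T → 5
  σ[e<7](T) → 2
  (R ⋈[c=e] σ[e<7](T)) → 1
  π[e,x,v,c,y]((R ⋈[c=e] σ[e<7](T))) → 1
  γ[e; MAX(c)→g](π[e,x,v,c,y]((R ⋈[c=e] σ[e<7](T)))) → 1
  γ[g; MIN(e)→b](γ[e; MAX(c)→g](π[e,x,v,c,y]((R ⋈[c=e] σ[e<7](T))))) → 1

E1 and E2 produce the same multiset:
g | b
2 | 2

yes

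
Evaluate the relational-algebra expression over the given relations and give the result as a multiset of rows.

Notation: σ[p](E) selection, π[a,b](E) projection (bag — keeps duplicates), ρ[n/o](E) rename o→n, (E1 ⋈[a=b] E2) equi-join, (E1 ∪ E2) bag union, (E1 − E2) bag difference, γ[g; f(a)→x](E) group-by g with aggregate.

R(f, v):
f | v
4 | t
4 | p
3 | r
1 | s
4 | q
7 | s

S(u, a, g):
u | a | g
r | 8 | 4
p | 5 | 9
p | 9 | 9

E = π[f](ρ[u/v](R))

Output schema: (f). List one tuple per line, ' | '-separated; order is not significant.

Stepwise |·|:
  R → 6
  ρ[u/v](R) → 6
  π[f](ρ[u/v](R)) → 6

== RESULT ==
f
1
3
4
4
4
7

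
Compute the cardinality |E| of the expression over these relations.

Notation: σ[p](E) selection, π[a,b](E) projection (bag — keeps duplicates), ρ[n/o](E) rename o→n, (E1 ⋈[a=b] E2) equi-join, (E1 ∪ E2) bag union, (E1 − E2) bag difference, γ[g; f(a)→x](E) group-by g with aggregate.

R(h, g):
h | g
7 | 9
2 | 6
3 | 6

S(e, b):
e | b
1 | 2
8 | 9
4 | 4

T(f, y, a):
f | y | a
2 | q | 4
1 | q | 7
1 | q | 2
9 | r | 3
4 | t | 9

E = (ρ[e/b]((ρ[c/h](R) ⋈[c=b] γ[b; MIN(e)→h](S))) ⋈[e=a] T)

Subexpression sizes:
  R → 3
  ρ[c/h](R) → 3
  S → 3
  γ[b; MIN(e)→h](S) → 3
  (ρ[c/h](R) ⋈[c=b] γ[b; MIN(e)→h](S)) → 1
  ρ[e/b]((ρ[c/h](R) ⋈[c=b] γ[b; MIN(e)→h](S))) → 1
  T → 5
  (ρ[e/b]((ρ[c/h](R) ⋈[c=b] γ[b; MIN(e)→h](S))) ⋈[e=a] T) → 1

|E| = 1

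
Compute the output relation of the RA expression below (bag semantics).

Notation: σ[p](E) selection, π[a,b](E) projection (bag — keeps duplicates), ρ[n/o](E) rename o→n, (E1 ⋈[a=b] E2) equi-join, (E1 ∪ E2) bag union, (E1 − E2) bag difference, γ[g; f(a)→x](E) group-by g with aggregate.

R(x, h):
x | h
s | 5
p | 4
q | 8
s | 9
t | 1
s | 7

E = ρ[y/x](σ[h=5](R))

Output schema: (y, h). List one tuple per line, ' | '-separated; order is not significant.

Row counts bottom-up:
  R → 6
  σ[h=5](R) → 1
  ρ[y/x](σ[h=5](R)) → 1

== RESULT ==
y | h
s | 5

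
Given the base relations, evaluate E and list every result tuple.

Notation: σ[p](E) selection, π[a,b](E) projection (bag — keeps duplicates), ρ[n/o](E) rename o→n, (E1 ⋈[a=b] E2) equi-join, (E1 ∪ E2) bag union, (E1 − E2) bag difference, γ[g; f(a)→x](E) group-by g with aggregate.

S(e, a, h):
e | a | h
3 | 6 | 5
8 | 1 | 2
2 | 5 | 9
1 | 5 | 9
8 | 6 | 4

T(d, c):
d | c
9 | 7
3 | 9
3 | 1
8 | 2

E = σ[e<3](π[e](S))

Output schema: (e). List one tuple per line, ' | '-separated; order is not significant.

Stepwise |·|:
  S → 5
  π[e](S) → 5
  σ[e<3](π[e](S)) → 2

== RESULT ==
e
1
2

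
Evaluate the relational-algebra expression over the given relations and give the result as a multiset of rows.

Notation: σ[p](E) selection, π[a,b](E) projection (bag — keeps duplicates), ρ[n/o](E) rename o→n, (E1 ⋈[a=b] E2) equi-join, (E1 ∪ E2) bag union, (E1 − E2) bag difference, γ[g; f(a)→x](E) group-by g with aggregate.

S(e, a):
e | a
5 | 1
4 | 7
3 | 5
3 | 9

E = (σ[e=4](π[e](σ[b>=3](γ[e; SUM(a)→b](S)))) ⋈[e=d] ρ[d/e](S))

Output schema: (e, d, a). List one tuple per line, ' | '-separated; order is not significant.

Per-node cardinality:
  S → 4
  γ[e; SUM(a)→b](S) → 3
  σ[b>=3](γ[e; SUM(a)→b](S)) → 2
  π[e](σ[b>=3](γ[e; SUM(a)→b](S))) → 2
  σ[e=4](π[e](σ[b>=3](γ[e; SUM(a)→b](S)))) → 1
  S → 4
  ρ[d/e](S) → 4
  (σ[e=4](π[e](σ[b>=3](γ[e; SUM(a)→b](S)))) ⋈[e=d] ρ[d/e](S)) → 1

== RESULT ==
e | d | a
4 | 4 | 7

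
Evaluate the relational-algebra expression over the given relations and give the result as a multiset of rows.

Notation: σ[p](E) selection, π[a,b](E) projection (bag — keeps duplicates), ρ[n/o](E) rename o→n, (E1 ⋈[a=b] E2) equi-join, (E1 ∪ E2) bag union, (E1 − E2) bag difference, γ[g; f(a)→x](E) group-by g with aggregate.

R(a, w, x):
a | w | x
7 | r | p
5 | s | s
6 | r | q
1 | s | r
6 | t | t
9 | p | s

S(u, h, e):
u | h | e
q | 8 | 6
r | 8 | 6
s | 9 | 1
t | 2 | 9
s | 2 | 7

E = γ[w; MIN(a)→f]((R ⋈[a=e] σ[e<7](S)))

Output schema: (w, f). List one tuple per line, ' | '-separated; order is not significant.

Per-node cardinality:
  R → 6
  S → 5
  σ[e<7](S) → 3
  (R ⋈[a=e] σ[e<7](S)) → 5
  γ[w; MIN(a)→f]((R ⋈[a=e] σ[e<7](S))) → 3

== RESULT ==
w | f
r | 6
s | 1
t | 6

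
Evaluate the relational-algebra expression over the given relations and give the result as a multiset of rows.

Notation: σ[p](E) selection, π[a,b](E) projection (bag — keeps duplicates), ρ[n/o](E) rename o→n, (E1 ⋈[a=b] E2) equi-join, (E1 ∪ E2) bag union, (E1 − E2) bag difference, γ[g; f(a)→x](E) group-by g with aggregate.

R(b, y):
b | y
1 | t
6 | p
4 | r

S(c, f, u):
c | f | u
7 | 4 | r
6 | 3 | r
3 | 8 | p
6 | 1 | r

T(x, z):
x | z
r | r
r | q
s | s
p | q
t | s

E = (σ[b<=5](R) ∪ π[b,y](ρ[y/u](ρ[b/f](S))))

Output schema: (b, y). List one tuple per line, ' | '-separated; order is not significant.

Row counts bottom-up:
  R → 3
  σ[b<=5](R) → 2
  S → 4
  ρ[b/f](S) → 4
  ρ[y/u](ρ[b/f](S)) → 4
  π[b,y](ρ[y/u](ρ[b/f](S))) → 4
  (σ[b<=5](R) ∪ π[b,y](ρ[y/u](ρ[b/f](S)))) → 6

== RESULT ==
b | y
1 | r
1 | t
3 | r
4 | r
4 | r
8 | p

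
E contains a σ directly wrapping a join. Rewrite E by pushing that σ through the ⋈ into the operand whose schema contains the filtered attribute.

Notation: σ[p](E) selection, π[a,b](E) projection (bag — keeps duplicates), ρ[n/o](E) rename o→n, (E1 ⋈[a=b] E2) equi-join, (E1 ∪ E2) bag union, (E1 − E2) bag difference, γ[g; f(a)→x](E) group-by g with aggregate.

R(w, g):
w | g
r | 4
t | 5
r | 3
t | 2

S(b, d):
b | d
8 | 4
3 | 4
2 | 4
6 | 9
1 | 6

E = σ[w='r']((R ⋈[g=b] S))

σ filters on w, owned by the left side.
E' = (σ[w='r'](R) ⋈[g=b] S)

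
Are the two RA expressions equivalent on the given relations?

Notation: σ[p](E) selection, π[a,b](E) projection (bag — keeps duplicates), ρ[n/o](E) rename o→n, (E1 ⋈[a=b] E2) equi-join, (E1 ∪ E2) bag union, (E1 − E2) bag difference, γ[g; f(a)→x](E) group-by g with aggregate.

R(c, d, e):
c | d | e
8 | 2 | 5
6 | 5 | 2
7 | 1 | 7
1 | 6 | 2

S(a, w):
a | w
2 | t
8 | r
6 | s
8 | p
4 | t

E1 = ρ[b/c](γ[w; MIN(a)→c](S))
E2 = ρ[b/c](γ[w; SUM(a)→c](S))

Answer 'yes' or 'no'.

E1 row counts bottom-up:
  S → 5
  γ[w; MIN(a)→c](S) → 4
  ρ[b/c](γ[w; MIN(a)→c](S)) → 4
E2 row counts bottom-up:
  S → 5
  γ[w; SUM(a)→c](S) → 4
  ρ[b/c](γ[w; SUM(a)→c](S)) → 4

E1 result:
w | b
p | 8
r | 8
s | 6
t | 2
E2 result:
w | b
p | 8
r | 8
s | 6
t | 6
Witness: ('t', 6) appears 0× in E1 but 1× in E2.

no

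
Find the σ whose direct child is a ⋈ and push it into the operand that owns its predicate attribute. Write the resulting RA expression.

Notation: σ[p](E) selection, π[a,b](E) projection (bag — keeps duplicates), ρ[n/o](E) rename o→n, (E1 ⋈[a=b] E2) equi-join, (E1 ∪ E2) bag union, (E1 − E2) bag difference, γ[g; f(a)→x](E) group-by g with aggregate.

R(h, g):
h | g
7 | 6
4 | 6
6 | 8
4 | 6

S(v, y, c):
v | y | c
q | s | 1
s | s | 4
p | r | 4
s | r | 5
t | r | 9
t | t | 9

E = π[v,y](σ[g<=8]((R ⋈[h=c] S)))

σ filters on g, owned by the left side.
E' = π[v,y]((σ[g<=8](R) ⋈[h=c] S))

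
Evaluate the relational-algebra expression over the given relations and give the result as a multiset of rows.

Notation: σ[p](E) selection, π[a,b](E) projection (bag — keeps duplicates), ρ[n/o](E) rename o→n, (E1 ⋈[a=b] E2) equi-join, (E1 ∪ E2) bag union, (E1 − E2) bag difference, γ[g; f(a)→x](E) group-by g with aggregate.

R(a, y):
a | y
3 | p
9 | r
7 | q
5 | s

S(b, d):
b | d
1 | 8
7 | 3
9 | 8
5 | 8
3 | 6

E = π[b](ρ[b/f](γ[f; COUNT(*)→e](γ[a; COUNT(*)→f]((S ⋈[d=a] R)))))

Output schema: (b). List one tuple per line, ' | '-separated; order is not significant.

Per-node cardinality:
  S → 5
  R → 4
  (S ⋈[d=a] R) → 1
  γ[a; COUNT(*)→f]((S ⋈[d=a] R)) → 1
  γ[f; COUNT(*)→e](γ[a; COUNT(*)→f]((S ⋈[d=a] R))) → 1
  ρ[b/f](γ[f; COUNT(*)→e](γ[a; COUNT(*)→f]((S ⋈[d=a] R)))) → 1
  π[b](ρ[b/f](γ[f; COUNT(*)→e](γ[a; COUNT(*)→f]((S ⋈[d=a] R))))) → 1

== RESULT ==
b
1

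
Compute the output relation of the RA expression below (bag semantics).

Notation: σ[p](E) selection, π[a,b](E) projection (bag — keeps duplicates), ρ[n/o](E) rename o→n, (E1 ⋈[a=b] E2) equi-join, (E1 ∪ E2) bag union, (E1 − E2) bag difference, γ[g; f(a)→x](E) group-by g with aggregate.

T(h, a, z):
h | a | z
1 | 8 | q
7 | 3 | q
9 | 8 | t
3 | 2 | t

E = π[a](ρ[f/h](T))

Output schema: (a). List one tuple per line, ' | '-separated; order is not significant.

Subexpression sizes:
  T → 4
  ρ[f/h](T) → 4
  π[a](ρ[f/h](T)) → 4

== RESULT ==
a
2
3
8
8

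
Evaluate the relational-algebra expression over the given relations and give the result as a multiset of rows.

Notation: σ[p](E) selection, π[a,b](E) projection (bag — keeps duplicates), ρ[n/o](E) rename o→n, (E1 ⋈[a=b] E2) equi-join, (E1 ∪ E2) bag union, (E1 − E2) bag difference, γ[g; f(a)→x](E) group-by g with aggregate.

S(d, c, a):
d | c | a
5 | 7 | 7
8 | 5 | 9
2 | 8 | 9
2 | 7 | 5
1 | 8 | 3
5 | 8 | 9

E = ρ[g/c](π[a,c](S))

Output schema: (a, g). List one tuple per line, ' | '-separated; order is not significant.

Row counts bottom-up:
  S → 6
  π[a,c](S) → 6
  ρ[g/c](π[a,c](S)) → 6

== RESULT ==
a | g
3 | 8
5 | 7
7 | 7
9 | 5
9 | 8
9 | 8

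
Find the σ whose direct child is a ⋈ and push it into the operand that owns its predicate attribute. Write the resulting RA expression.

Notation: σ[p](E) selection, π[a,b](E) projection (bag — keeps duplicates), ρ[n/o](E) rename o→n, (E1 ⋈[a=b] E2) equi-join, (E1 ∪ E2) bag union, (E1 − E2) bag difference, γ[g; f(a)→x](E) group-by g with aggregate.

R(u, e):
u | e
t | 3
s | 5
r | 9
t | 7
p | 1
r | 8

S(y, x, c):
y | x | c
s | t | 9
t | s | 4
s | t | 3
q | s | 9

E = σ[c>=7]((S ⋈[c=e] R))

σ filters on c, owned by the left side.
E' = (σ[c>=7](S) ⋈[c=e] R)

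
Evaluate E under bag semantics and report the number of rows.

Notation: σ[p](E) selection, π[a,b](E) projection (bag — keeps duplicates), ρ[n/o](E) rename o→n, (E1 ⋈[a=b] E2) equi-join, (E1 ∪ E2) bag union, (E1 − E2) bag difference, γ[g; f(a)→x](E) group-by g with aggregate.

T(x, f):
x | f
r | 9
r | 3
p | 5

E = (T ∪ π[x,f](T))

Row counts bottom-up:
  T → 3
  T → 3
  π[x,f](T) → 3
  (T ∪ π[x,f](T)) → 6

|E| = 6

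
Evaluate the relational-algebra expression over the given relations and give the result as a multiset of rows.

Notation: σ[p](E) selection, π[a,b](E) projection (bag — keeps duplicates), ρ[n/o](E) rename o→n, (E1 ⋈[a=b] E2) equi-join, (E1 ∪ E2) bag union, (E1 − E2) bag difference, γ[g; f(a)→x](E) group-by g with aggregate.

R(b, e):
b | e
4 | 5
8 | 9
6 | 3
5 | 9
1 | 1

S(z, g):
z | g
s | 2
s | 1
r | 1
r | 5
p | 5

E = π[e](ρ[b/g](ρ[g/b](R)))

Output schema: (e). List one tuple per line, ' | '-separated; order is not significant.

Row counts bottom-up:
  R → 5
  ρ[g/b](R) → 5
  ρ[b/g](ρ[g/b](R)) → 5
  π[e](ρ[b/g](ρ[g/b](R))) → 5

== RESULT ==
e
1
3
5
9
9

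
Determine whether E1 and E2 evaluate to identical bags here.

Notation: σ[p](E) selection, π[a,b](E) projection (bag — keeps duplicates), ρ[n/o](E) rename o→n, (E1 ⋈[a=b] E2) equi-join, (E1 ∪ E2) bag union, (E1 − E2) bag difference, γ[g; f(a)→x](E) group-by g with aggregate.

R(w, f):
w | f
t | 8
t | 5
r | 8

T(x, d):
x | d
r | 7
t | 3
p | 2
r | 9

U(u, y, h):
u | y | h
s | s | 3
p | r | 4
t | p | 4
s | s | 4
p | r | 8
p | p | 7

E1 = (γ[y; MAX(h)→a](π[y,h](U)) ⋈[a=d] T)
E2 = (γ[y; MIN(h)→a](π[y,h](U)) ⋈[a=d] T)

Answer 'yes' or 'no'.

E1 per-node cardinality:
  U → 6
  π[y,h](U) → 6
  γ[y; MAX(h)→a](π[y,h](U)) → 3
  T → 4
  (γ[y; MAX(h)→a](π[y,h](U)) ⋈[a=d] T) → 1
E2 per-node cardinality:
  U → 6
  π[y,h](U) → 6
  γ[y; MIN(h)→a](π[y,h](U)) → 3
  T → 4
  (γ[y; MIN(h)→a](π[y,h](U)) ⋈[a=d] T) → 1

E1 result:
y | a | x | d
p | 7 | r | 7
E2 result:
y | a | x | d
s | 3 | t | 3
Witness: ('s', 3, 't', 3) appears 0× in E1 but 1× in E2.

no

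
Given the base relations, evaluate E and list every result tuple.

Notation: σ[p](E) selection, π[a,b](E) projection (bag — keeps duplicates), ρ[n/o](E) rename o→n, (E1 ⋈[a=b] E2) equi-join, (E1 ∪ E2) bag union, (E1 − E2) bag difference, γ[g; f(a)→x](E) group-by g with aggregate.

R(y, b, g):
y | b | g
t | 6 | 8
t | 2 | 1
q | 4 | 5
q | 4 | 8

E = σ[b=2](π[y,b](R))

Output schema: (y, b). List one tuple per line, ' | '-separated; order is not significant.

Subexpression sizes:
  R → 4
  π[y,b](R) → 4
  σ[b=2](π[y,b](R)) → 1

== RESULT ==
y | b
t | 2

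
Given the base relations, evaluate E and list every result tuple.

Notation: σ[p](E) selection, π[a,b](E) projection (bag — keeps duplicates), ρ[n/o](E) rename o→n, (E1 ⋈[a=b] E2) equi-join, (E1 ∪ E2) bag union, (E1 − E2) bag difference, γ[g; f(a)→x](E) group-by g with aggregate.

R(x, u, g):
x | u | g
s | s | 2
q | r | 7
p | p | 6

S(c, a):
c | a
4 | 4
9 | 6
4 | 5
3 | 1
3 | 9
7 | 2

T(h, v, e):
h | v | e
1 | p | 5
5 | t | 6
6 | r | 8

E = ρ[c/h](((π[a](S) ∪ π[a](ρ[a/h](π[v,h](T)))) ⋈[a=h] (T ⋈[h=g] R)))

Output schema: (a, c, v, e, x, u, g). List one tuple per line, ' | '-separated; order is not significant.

Per-node cardinality:
  S → 6
  π[a](S) → 6
  T → 3
  π[v,h](T) → 3
  ρ[a/h](π[v,h](T)) → 3
  π[a](ρ[a/h](π[v,h](T))) → 3
  (π[a](S) ∪ π[a](ρ[a/h](π[v,h](T)))) → 9
  T → 3
  R → 3
  (T ⋈[h=g] R) → 1
  ((π[a](S) ∪ π[a](ρ[a/h](π[v,h](T)))) ⋈[a=h] (T ⋈[h=g] R)) → 2
  ρ[c/h](((π[a](S) ∪ π[a](ρ[a/h](π[v,h](T)))) ⋈[a=h] (T ⋈[h=g] R))) → 2

== RESULT ==
a | c | v | e | x | u | g
6 | 6 | r | 8 | p | p | 6
6 | 6 | r | 8 | p | p | 6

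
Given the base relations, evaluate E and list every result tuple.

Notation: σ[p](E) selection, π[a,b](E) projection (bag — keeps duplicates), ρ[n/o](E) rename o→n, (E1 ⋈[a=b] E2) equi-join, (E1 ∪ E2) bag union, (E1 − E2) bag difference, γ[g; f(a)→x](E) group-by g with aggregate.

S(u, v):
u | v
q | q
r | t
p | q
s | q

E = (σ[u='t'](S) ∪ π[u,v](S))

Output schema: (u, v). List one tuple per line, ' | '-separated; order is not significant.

Stepwise |·|:
  S → 4
  σ[u='t'](S) → 0
  S → 4
  π[u,v](S) → 4
  (σ[u='t'](S) ∪ π[u,v](S)) → 4

== RESULT ==
u | v
p | q
q | q
r | t
s | q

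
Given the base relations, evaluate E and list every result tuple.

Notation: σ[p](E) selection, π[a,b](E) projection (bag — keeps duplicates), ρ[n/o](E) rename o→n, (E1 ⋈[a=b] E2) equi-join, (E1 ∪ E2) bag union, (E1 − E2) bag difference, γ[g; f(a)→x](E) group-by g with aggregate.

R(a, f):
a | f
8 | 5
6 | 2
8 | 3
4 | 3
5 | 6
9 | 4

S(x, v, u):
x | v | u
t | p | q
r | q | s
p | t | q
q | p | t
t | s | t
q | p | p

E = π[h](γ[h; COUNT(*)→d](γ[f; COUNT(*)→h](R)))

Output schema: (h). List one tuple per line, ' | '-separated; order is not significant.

Stepwise |·|:
  R → 6
  γ[f; COUNT(*)→h](R) → 5
  γ[h; COUNT(*)→d](γ[f; COUNT(*)→h](R)) → 2
  π[h](γ[h; COUNT(*)→d](γ[f; COUNT(*)→h](R))) → 2

== RESULT ==
h
1
2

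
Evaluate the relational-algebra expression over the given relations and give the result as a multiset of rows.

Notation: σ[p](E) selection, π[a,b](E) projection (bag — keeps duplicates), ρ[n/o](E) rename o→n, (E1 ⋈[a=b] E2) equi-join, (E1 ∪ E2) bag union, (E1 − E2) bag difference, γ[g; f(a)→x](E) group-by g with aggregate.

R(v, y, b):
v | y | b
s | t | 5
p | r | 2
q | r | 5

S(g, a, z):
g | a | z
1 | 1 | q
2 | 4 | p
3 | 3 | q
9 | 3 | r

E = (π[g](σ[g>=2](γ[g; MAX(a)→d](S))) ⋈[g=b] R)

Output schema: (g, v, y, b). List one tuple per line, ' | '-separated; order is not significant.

Row counts bottom-up:
  S → 4
  γ[g; MAX(a)→d](S) → 4
  σ[g>=2](γ[g; MAX(a)→d](S)) → 3
  π[g](σ[g>=2](γ[g; MAX(a)→d](S))) → 3
  R → 3
  (π[g](σ[g>=2](γ[g; MAX(a)→d](S))) ⋈[g=b] R) → 1

== RESULT ==
g | v | y | b
2 | p | r | 2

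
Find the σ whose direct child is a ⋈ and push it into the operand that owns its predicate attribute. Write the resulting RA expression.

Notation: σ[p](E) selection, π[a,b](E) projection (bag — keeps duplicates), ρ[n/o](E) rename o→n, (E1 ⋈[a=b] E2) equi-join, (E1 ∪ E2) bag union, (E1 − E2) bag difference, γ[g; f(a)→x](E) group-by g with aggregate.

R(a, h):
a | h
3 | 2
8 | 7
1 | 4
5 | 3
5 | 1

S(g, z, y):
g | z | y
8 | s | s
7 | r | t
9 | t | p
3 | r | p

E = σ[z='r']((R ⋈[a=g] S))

σ filters on z, owned by the right side.
E' = (R ⋈[a=g] σ[z='r'](S))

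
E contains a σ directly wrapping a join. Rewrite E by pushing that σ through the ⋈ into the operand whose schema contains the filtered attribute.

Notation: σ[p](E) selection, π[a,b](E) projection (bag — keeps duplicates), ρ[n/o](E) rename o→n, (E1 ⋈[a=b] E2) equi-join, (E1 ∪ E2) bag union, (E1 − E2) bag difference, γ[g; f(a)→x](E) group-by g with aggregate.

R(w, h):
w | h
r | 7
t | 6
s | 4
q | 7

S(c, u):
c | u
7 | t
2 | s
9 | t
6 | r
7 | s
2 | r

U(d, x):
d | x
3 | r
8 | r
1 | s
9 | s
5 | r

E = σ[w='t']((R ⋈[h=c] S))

σ filters on w, owned by the left side.
E' = (σ[w='t'](R) ⋈[h=c] S)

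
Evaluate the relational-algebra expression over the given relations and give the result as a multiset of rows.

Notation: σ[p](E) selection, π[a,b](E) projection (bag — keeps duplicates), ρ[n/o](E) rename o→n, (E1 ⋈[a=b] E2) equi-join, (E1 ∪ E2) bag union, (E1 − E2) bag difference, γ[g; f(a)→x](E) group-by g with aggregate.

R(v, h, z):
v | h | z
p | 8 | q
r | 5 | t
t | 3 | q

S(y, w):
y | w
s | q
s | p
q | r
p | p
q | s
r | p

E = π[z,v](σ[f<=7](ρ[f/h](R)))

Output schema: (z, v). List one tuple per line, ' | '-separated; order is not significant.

Stepwise |·|:
  R → 3
  ρ[f/h](R) → 3
  σ[f<=7](ρ[f/h](R)) → 2
  π[z,v](σ[f<=7](ρ[f/h](R))) → 2

== RESULT ==
z | v
q | t
t | r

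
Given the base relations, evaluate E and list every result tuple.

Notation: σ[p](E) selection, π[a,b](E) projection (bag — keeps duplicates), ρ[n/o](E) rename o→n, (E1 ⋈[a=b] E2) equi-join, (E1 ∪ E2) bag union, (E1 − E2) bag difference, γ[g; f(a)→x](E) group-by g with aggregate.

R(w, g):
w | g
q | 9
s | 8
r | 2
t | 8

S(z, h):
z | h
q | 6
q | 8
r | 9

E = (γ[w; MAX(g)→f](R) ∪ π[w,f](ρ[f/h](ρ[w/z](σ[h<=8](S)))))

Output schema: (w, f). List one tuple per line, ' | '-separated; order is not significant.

Row counts bottom-up:
  R → 4
  γ[w; MAX(g)→f](R) → 4
  S → 3
  σ[h<=8](S) → 2
  ρ[w/z](σ[h<=8](S)) → 2
  ρ[f/h](ρ[w/z](σ[h<=8](S))) → 2
  π[w,f](ρ[f/h](ρ[w/z](σ[h<=8](S)))) → 2
  (γ[w; MAX(g)→f](R) ∪ π[w,f](ρ[f/h](ρ[w/z](σ[h<=8](S))))) → 6

== RESULT ==
w | f
q | 6
q | 8
q | 9
r | 2
s | 8
t | 8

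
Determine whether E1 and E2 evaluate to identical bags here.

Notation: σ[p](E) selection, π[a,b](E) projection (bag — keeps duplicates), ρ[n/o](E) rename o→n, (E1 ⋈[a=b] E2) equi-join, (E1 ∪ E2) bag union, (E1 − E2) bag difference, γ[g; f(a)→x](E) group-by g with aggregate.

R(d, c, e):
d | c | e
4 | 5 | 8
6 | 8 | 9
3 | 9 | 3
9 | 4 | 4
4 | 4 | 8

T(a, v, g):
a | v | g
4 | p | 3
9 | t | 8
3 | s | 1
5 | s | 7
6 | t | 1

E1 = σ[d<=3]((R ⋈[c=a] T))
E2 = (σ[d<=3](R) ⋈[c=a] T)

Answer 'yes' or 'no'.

E1 row counts bottom-up:
  R → 5
  T → 5
  (R ⋈[c=a] T) → 4
  σ[d<=3]((R ⋈[c=a] T)) → 1
E2 row counts bottom-up:
  R → 5
  σ[d<=3](R) → 1
  T → 5
  (σ[d<=3](R) ⋈[c=a] T) → 1

E1 and E2 produce the same multiset:
d | c | e | a | v | g
3 | 9 | 3 | 9 | t | 8

yes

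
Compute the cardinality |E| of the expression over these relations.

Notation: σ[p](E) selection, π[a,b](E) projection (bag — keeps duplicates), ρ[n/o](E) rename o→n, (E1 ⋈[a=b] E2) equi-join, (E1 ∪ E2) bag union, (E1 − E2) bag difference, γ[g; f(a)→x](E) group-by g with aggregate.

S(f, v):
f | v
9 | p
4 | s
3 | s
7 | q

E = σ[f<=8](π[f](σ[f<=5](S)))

Per-node cardinality:
  S → 4
  σ[f<=5](S) → 2
  π[f](σ[f<=5](S)) → 2
  σ[f<=8](π[f](σ[f<=5](S))) → 2

|E| = 2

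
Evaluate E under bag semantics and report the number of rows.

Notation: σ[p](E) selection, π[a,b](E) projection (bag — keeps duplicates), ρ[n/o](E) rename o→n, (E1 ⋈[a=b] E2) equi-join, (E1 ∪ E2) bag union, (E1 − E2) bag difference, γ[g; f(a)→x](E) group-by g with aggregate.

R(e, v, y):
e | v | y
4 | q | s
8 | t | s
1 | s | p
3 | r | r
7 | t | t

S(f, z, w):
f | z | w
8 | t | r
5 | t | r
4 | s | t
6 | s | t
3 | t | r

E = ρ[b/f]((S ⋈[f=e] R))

Subexpression sizes:
  S → 5
  R → 5
  (S ⋈[f=e] R) → 3
  ρ[b/f]((S ⋈[f=e] R)) → 3

|E| = 3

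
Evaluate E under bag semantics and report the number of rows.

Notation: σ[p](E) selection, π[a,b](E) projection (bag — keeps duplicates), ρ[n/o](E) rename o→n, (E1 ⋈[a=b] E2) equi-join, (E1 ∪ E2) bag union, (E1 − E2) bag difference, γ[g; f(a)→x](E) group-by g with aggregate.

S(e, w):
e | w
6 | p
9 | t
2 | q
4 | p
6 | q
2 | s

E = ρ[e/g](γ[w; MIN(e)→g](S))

Row counts bottom-up:
  S → 6
  γ[w; MIN(e)→g](S) → 4
  ρ[e/g](γ[w; MIN(e)→g](S)) → 4

|E| = 4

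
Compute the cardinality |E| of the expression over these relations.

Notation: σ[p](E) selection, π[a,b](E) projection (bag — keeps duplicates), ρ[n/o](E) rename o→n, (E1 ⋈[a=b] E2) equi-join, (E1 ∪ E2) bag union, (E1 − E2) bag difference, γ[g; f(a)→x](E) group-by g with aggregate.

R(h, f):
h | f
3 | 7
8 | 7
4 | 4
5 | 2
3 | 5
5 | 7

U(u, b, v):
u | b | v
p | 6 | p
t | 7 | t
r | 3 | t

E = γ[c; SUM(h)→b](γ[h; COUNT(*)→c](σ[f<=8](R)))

Per-node cardinality:
  R → 6
  σ[f<=8](R) → 6
  γ[h; COUNT(*)→c](σ[f<=8](R)) → 4
  γ[c; SUM(h)→b](γ[h; COUNT(*)→c](σ[f<=8](R))) → 2

|E| = 2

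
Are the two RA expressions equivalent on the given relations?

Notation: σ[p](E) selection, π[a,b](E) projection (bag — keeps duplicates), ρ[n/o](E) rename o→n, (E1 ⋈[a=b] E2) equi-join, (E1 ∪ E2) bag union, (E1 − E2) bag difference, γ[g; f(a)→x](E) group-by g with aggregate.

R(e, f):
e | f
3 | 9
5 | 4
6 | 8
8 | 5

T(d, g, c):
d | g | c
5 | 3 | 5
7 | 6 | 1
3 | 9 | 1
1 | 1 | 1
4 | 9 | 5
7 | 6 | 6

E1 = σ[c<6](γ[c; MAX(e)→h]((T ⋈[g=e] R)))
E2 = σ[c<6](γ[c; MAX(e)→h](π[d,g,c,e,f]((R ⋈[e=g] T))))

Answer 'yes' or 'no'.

E1 stepwise |·|:
  T → 6
  R → 4
  (T ⋈[g=e] R) → 3
  γ[c; MAX(e)→h]((T ⋈[g=e] R)) → 3
  σ[c<6](γ[c; MAX(e)→h]((T ⋈[g=e] R))) → 2
E2 stepwise |·|:
  R → 4
  T → 6
  (R ⋈[e=g] T) → 3
  π[d,g,c,e,f]((R ⋈[e=g] T)) → 3
  γ[c; MAX(e)→h](π[d,g,c,e,f]((R ⋈[e=g] T))) → 3
  σ[c<6](γ[c; MAX(e)→h](π[d,g,c,e,f]((R ⋈[e=g] T)))) → 2

E1 and E2 produce the same multiset:
c | h
1 | 6
5 | 3

yes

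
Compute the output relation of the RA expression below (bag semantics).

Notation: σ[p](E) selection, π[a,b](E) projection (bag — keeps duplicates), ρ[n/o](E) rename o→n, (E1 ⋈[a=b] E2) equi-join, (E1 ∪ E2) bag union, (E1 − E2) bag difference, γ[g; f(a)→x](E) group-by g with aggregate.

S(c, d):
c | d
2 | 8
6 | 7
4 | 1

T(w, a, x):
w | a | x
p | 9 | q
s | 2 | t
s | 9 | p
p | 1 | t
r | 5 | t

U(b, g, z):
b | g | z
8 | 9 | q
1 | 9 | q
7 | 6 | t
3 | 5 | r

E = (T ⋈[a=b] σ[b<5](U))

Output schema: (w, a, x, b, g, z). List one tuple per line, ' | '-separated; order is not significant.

Subexpression sizes:
  T → 5
  U → 4
  σ[b<5](U) → 2
  (T ⋈[a=b] σ[b<5](U)) → 1

== RESULT ==
w | a | x | b | g | z
p | 1 | t | 1 | 9 | q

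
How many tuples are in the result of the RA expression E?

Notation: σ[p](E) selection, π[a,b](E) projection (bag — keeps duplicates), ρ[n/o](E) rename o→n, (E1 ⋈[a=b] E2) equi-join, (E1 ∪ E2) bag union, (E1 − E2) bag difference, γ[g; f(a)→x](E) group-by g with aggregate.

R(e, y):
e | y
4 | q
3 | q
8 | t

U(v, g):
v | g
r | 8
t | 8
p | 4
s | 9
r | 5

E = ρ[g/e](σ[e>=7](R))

Row counts bottom-up:
  R → 3
  σ[e>=7](R) → 1
  ρ[g/e](σ[e>=7](R)) → 1

|E| = 1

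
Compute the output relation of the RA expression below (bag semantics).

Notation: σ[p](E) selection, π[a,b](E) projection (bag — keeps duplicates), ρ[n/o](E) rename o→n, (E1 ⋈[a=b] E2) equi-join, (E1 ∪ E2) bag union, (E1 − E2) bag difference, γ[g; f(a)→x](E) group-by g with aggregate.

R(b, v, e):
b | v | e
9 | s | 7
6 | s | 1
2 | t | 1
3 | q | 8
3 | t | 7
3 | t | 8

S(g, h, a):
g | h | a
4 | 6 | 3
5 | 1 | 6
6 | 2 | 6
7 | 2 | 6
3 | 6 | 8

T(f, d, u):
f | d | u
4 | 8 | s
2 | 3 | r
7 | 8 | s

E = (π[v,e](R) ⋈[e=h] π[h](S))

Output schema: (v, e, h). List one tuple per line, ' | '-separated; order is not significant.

Row counts bottom-up:
  R → 6
  π[v,e](R) → 6
  S → 5
  π[h](S) → 5
  (π[v,e](R) ⋈[e=h] π[h](S)) → 2

== RESULT ==
v | e | h
s | 1 | 1
t | 1 | 1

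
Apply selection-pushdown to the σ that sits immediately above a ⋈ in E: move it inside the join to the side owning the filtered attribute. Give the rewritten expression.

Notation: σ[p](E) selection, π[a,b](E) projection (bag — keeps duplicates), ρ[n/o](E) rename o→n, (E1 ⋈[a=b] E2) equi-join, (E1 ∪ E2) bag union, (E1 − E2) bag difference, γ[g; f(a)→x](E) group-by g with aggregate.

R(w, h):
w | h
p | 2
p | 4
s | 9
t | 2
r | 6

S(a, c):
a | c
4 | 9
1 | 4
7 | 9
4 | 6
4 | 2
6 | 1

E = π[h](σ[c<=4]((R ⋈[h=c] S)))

σ filters on c, owned by the right side.
E' = π[h]((R ⋈[h=c] σ[c<=4](S)))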